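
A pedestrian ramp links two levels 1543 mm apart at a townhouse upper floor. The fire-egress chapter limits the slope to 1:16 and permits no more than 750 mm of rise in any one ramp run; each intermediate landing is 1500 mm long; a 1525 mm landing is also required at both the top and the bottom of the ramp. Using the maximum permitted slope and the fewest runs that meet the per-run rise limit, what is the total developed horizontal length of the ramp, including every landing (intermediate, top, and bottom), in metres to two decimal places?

30.74 m

1543 / 750 = 2.06, so 3 ramp runs are needed. That means 2 intermediate landings.
Ramp run (horizontal) at 1:16: 1543 × 16 = 24688 mm.
Intermediate landings: 2 × 1500 = 3000 mm.
Top and bottom landings: 2 × 1525 = 3050 mm.
Total = 24688 + 3000 + 3050 = 30738 mm.
= 30.74 m.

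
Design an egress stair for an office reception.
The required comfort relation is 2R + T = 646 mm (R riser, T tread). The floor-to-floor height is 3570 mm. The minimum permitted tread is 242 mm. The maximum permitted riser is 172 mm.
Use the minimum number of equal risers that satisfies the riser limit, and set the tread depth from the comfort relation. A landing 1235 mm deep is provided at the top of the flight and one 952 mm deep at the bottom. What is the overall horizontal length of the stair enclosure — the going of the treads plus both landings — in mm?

8307 mm

3570 / 172 = 20.756 → round up to 21 risers.
R = 3570 ÷ 21 = 170 mm.
From 2R + T = 646: T = 646 − 340 = 306 mm.
21 risers give 20 treads; going = 20 × 306 = 6120 mm.
Add landings: 6120 + 1235 + 952 = 8307 mm.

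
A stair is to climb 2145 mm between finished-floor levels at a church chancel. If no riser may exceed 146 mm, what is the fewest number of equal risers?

15 risers

2145 / 146 = 14.692 → round up to 15 risers.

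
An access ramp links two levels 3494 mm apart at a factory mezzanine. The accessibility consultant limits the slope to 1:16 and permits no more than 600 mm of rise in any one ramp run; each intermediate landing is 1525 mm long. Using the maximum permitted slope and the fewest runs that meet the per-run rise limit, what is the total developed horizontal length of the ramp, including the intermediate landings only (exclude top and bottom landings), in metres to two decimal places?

63.53 m

⌈3494/600⌉ = 6 ramp runs. That means 5 intermediate landings.
Horizontal run for 3494 mm of rise at 1:16 is 3494 × 16 = 55904 mm.
Intermediate landings: 5 × 1525 = 7625 mm.
Total developed length = 55904 + 7625 = 63529 mm.
= 63.53 m.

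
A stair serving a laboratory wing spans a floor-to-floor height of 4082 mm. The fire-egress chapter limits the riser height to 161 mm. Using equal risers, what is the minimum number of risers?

At most 161 each: 4082/161 = 25.35, giving 26 risers.

26 risers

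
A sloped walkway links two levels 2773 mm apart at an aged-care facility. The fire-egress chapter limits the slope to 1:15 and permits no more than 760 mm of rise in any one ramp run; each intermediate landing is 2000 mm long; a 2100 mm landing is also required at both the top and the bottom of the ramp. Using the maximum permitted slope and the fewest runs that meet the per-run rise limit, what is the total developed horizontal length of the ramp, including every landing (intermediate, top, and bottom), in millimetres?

51795 mm

⌈2773/760⌉ = 4 ramp runs. That means 3 intermediate landings.
Ramp run (horizontal) at 1:15: 2773 × 15 = 41595 mm.
Intermediate landings: 3 × 2000 = 6000 mm.
Top and bottom landings: 2 × 2100 = 4200 mm.
Total = 41595 + 6000 + 4200 = 51795 mm.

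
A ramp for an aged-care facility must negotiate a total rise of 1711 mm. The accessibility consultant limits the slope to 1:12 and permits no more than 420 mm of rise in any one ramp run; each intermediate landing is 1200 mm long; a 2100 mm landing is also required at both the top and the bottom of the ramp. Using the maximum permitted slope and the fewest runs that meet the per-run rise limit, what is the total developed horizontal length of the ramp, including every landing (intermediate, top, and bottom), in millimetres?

29532 mm

1711 / 420 = 4.07, so 5 ramp runs are needed. That means 4 intermediate landings.
Horizontal run for 1711 mm of rise at 1:12 is 1711 × 12 = 20532 mm.
4 intermediate landings contribute 4 × 1200 = 4800 mm.
Top and bottom landings: 2 × 2100 = 4200 mm.
Total = 20532 + 4800 + 4200 = 29532 mm.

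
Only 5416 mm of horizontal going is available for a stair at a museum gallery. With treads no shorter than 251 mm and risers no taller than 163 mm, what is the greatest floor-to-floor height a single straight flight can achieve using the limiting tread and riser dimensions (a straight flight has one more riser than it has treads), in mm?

3586 mm

5416 / 251 = 21.58, so 21 treads fit.
Risers = treads + 1 = 22.
Maximum height = 22 × 163 = 3586 mm.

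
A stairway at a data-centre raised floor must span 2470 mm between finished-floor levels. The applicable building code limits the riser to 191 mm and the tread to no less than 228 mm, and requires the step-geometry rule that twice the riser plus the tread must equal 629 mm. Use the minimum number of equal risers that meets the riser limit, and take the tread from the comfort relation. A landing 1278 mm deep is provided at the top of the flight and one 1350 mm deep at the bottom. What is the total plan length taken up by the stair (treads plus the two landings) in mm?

At most 191 each: 2470/191 = 12.93, giving 13 risers.
R = 2470 ÷ 13 = 190 mm.
Tread T = 629 − 2 × 190 = 249 mm (≥ 228 mm).
13 risers give 12 treads; going = 12 × 249 = 2988 mm.
Enclosure = 2988 + 1278 + 1350 = 5616 mm.

5616 mm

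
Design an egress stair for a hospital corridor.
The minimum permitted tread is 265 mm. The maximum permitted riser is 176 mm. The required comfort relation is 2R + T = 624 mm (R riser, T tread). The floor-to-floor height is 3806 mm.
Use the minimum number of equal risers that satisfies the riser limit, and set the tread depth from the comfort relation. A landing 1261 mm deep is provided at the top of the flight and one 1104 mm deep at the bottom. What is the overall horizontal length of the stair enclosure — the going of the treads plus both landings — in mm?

8203 mm

3806 / 176 = 21.625 → round up to 22 risers.
R = 3806 ÷ 22 = 173 mm.
Tread T = 624 − 2 × 173 = 278 mm (≥ 265 mm).
Treads = 22 − 1 = 21; going = 21 × 278 = 5838 mm.
Add landings: 5838 + 1261 + 1104 = 8203 mm.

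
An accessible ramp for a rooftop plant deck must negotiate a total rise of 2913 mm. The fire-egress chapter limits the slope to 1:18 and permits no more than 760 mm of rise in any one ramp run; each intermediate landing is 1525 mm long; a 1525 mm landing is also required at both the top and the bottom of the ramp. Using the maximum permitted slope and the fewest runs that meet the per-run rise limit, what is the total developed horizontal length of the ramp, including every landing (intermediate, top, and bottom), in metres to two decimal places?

60.06 m

2913 / 760 = 3.833 → round up to 4 ramp runs. That means 3 intermediate landings.
Horizontal run for 2913 mm of rise at 1:18 is 2913 × 18 = 52434 mm.
3 intermediate landings contribute 3 × 1525 = 4575 mm.
Top and bottom landings: 2 × 1525 = 3050 mm.
Total = 52434 + 4575 + 3050 = 60059 mm.
= 60.06 m.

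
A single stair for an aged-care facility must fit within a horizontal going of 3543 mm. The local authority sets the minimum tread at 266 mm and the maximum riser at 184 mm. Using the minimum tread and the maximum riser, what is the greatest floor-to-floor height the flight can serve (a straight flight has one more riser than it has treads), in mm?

2576 mm

Treads that fit: ⌊3543 / 266⌋ = 13.
Risers = treads + 1 = 14.
Maximum height = 14 × 184 = 2576 mm.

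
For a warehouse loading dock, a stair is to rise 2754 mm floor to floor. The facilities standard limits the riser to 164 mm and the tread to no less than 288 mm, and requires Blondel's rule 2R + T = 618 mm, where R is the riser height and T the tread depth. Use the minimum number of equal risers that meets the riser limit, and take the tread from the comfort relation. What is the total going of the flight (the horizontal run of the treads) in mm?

2754 / 164 = 16.79, so 17 risers are needed.
R = 2754 ÷ 17 = 162 mm.
Tread T = 618 − 2 × 162 = 294 mm (≥ 288 mm).
Going = (17 − 1) × 294 = 4704 mm.

4704 mm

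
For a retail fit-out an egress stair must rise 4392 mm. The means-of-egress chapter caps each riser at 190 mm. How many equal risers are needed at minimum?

24 risers

⌈4392/190⌉ = 24 risers.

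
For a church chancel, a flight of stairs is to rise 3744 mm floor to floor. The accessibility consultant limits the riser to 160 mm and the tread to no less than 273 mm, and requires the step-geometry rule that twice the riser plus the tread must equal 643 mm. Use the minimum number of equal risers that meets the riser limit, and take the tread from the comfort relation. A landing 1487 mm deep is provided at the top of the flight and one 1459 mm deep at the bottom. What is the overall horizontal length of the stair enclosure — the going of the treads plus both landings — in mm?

10559 mm

3744 / 160 = 23.400 → round up to 24 risers.
Riser R = 3744 / 24 = 156 mm, within the 160 mm limit.
From 2R + T = 643: T = 643 − 312 = 331 mm.
24 risers give 23 treads; going = 23 × 331 = 7613 mm.
Add landings: 7613 + 1487 + 1459 = 10559 mm.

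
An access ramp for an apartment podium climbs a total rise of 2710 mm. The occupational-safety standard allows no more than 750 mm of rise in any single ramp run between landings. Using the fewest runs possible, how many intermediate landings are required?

3 intermediate landings

⌈2710/750⌉ = 4 ramp runs.
4 runs are separated by 3 intermediate landings.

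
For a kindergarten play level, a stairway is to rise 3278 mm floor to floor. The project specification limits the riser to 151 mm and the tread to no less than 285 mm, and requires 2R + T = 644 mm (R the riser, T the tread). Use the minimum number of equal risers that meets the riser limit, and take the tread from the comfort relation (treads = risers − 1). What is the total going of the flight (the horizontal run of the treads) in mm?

3278 / 151 = 21.71, so 22 risers are needed.
Each riser is 3278/22 = 149 mm (≤ 151 mm).
Tread T = 644 − 2 × 149 = 346 mm (≥ 285 mm).
22 risers give 21 treads; going = 21 × 346 = 7266 mm.

7266 mm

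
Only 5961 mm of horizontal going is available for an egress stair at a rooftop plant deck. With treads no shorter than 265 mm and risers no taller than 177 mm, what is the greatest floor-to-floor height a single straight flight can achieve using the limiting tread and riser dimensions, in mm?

5961 / 265 = 22.49, so 22 treads fit.
Risers = treads + 1 = 23.
Maximum height = 23 × 177 = 4071 mm.

4071 mm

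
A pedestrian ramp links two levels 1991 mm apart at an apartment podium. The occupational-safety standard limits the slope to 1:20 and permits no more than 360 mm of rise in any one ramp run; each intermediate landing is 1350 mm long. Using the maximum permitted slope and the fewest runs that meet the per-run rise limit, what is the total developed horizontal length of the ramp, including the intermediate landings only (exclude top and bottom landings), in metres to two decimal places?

1991 / 360 = 5.531 → round up to 6 ramp runs. That means 5 intermediate landings.
Horizontal run for 1991 mm of rise at 1:20 is 1991 × 20 = 39820 mm.
Intermediate landings: 5 × 1350 = 6750 mm.
Total developed length = 39820 + 6750 = 46570 mm.
= 46.57 m.

46.57 m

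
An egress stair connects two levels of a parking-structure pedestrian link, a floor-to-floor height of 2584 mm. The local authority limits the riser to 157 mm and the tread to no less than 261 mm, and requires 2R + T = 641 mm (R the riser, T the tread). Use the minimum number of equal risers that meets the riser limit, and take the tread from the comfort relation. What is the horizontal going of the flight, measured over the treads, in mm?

At most 157 each: 2584/157 = 16.46, giving 17 risers.
Riser R = 2584 / 17 = 152 mm, within the 157 mm limit.
Tread T = 641 − 2 × 152 = 337 mm (≥ 261 mm).
Treads = 17 − 1 = 16; going = 16 × 337 = 5392 mm.

5392 mm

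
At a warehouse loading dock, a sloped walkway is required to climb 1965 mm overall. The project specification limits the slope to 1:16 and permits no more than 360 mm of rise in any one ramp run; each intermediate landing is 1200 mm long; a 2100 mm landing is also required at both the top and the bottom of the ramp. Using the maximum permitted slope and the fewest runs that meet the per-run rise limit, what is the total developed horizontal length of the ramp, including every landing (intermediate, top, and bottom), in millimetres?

At most 360 each: 1965/360 = 5.46, giving 6 ramp runs. That means 5 intermediate landings.
Ramp run (horizontal) at 1:16: 1965 × 16 = 31440 mm.
5 intermediate landings contribute 5 × 1200 = 6000 mm.
Top and bottom landings: 2 × 2100 = 4200 mm.
Total = 31440 + 6000 + 4200 = 41640 mm.

41640 mm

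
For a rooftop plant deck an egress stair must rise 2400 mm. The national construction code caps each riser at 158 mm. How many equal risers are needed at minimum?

16 risers

2400 / 158 = 15.19, so 16 risers are needed.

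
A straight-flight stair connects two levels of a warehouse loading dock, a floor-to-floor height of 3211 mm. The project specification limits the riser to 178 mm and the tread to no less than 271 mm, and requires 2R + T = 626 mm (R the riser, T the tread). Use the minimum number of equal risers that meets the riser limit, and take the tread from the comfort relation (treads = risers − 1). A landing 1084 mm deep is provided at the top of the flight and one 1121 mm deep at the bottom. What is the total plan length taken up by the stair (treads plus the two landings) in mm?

3211 / 178 = 18.04, so 19 risers are needed.
Each riser is 3211/19 = 169 mm (≤ 178 mm).
T = 626 − 2·169 = 288 mm, which satisfies the 271 mm minimum.
Going = (19 − 1) × 288 = 5184 mm.
Enclosure = 5184 + 1084 + 1121 = 7389 mm.

7389 mm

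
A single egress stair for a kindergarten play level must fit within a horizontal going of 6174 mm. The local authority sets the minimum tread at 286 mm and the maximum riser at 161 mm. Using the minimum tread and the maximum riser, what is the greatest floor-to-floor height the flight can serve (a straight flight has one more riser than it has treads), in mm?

6174 / 286 = 21.59, so 21 treads fit.
Risers = treads + 1 = 22.
Maximum height = 22 × 161 = 3542 mm.

3542 mm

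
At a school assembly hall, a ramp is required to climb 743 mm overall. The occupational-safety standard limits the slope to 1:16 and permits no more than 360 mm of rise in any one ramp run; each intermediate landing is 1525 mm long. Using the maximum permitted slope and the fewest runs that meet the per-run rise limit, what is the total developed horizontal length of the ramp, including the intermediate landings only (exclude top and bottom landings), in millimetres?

743 / 360 = 2.06, so 3 ramp runs are needed. That means 2 intermediate landings.
Ramp run (horizontal) at 1:16: 743 × 16 = 11888 mm.
Intermediate landings: 2 × 1525 = 3050 mm.
Total developed length = 11888 + 3050 = 14938 mm.

14938 mm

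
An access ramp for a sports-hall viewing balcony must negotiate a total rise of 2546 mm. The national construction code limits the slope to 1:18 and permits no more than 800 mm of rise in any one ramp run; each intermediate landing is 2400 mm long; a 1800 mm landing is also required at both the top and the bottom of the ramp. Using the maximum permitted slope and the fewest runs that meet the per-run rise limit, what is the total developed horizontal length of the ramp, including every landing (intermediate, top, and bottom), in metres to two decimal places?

⌈2546/800⌉ = 4 ramp runs. That means 3 intermediate landings.
Ramp run (horizontal) at 1:18: 2546 × 18 = 45828 mm.
3 intermediate landings contribute 3 × 2400 = 7200 mm.
Top and bottom landings: 2 × 1800 = 3600 mm.
Total = 45828 + 7200 + 3600 = 56628 mm.
= 56.63 m.

56.63 m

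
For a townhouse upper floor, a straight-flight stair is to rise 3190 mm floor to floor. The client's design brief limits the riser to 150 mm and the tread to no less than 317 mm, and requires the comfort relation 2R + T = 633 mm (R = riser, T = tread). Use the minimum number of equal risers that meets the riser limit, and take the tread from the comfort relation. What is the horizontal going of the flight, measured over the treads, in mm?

3190 / 150 = 21.27, so 22 risers are needed.
Each riser is 3190/22 = 145 mm (≤ 150 mm).
From 2R + T = 633: T = 633 − 290 = 343 mm.
Treads = 22 − 1 = 21; going = 21 × 343 = 7203 mm.

7203 mm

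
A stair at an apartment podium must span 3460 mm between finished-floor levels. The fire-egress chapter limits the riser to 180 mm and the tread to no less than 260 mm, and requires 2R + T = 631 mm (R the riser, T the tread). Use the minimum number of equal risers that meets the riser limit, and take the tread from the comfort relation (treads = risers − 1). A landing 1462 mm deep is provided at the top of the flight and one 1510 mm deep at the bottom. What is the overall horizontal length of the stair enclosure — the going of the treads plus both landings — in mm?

At most 180 each: 3460/180 = 19.22, giving 20 risers.
Riser R = 3460 / 20 = 173 mm, within the 180 mm limit.
Tread T = 631 − 2 × 173 = 285 mm (≥ 260 mm).
Treads = 20 − 1 = 19; going = 19 × 285 = 5415 mm.
Add landings: 5415 + 1462 + 1510 = 8387 mm.

8387 mm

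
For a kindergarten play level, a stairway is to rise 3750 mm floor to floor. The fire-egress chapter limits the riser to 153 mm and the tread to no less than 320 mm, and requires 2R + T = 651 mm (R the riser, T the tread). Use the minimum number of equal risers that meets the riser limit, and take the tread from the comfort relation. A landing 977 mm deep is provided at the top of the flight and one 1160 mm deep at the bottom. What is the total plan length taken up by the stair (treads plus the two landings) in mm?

10561 mm

3750 / 153 = 24.51, so 25 risers are needed.
R = 3750 ÷ 25 = 150 mm.
From 2R + T = 651: T = 651 − 300 = 351 mm.
Treads = 25 − 1 = 24; going = 24 × 351 = 8424 mm.
Add landings: 8424 + 977 + 1160 = 10561 mm.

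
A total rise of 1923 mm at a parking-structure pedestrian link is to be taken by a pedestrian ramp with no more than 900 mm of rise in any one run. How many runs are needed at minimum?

3 runs

1923 / 900 = 2.137 → round up to 3 ramp runs.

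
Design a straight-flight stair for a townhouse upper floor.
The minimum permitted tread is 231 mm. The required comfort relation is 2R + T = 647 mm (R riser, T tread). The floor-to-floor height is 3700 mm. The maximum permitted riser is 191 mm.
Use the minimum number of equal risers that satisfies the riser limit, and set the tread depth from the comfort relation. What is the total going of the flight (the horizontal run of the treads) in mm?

At most 191 each: 3700/191 = 19.37, giving 20 risers.
R = 3700 ÷ 20 = 185 mm.
Tread T = 647 − 2 × 185 = 277 mm (≥ 231 mm).
20 risers give 19 treads; going = 19 × 277 = 5263 mm.

5263 mm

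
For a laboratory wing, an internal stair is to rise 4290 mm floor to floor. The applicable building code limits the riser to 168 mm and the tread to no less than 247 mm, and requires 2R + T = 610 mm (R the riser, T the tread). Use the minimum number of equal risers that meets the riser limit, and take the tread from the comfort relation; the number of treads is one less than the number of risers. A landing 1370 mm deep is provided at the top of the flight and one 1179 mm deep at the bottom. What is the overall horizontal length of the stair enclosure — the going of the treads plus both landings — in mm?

⌈4290/168⌉ = 26 risers.
Each riser is 4290/26 = 165 mm (≤ 168 mm).
T = 610 − 2·165 = 280 mm, which satisfies the 247 mm minimum.
Treads = 26 − 1 = 25; going = 25 × 280 = 7000 mm.
Enclosure = 7000 + 1370 + 1179 = 9549 mm.

9549 mm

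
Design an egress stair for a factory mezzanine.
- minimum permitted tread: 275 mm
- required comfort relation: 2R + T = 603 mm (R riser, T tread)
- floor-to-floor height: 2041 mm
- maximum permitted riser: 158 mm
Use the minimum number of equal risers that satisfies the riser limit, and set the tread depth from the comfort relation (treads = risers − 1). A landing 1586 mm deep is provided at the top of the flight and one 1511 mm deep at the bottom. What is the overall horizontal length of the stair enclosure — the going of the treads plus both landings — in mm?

2041 / 158 = 12.92, so 13 risers are needed.
Each riser is 2041/13 = 157 mm (≤ 158 mm).
From 2R + T = 603: T = 603 − 314 = 289 mm.
Going = (13 − 1) × 289 = 3468 mm.
Enclosure = 3468 + 1586 + 1511 = 6565 mm.

6565 mm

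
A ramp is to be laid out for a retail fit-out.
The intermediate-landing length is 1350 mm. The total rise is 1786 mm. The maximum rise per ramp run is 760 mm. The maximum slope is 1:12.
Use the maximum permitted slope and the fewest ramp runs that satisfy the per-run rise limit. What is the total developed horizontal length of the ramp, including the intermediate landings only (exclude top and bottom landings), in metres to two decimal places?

24.13 m

At most 760 each: 1786/760 = 2.35, giving 3 ramp runs. That means 2 intermediate landings.
Horizontal run for 1786 mm of rise at 1:12 is 1786 × 12 = 21432 mm.
2 intermediate landings contribute 2 × 1350 = 2700 mm.
Total developed length = 21432 + 2700 = 24132 mm.
= 24.13 m.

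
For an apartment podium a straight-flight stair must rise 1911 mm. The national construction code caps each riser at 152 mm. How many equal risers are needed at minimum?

1911 / 152 = 12.57, so 13 risers are needed.

13 risers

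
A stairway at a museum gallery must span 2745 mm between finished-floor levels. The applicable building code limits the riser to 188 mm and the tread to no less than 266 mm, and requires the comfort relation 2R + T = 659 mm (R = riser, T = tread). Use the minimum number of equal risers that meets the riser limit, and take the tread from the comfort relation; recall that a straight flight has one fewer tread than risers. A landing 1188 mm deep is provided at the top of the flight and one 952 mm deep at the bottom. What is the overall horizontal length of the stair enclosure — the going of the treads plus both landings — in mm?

⌈2745/188⌉ = 15 risers.
Each riser is 2745/15 = 183 mm (≤ 188 mm).
From 2R + T = 659: T = 659 − 366 = 293 mm.
Going = (15 − 1) × 293 = 4102 mm.
Add landings: 4102 + 1188 + 952 = 6242 mm.

6242 mm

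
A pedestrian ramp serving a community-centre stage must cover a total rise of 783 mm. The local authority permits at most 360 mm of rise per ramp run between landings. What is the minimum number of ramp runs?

3 runs

At most 360 each: 783/360 = 2.17, giving 3 ramp runs.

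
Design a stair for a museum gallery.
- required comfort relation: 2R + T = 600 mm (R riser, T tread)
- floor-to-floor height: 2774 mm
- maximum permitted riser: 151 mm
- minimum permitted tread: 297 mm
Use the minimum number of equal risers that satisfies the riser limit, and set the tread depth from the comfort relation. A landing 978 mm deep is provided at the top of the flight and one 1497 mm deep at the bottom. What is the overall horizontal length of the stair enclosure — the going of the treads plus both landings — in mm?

8019 mm

2774 / 151 = 18.37, so 19 risers are needed.
Each riser is 2774/19 = 146 mm (≤ 151 mm).
T = 600 − 2·146 = 308 mm, which satisfies the 297 mm minimum.
19 risers give 18 treads; going = 18 × 308 = 5544 mm.
Add landings: 5544 + 978 + 1497 = 8019 mm.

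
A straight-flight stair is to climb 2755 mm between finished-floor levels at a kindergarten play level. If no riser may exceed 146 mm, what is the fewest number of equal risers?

19 risers

2755 / 146 = 18.87, so 19 risers are needed.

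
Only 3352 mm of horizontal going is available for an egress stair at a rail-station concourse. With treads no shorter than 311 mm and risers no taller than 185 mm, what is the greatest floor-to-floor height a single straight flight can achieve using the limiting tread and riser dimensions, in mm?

3352 / 311 = 10.78, so 10 treads fit.
Risers = treads + 1 = 11.
Maximum height = 11 × 185 = 2035 mm.

2035 mm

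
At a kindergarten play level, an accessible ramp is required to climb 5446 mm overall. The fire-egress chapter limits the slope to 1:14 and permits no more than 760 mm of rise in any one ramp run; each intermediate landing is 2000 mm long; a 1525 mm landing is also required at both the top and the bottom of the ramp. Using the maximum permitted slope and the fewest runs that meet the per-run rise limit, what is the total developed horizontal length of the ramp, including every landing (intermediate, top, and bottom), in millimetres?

5446 / 760 = 7.17, so 8 ramp runs are needed. That means 7 intermediate landings.
Ramp run (horizontal) at 1:14: 5446 × 14 = 76244 mm.
Intermediate landings: 7 × 2000 = 14000 mm.
Top and bottom landings: 2 × 1525 = 3050 mm.
Total = 76244 + 14000 + 3050 = 93294 mm.

93294 mm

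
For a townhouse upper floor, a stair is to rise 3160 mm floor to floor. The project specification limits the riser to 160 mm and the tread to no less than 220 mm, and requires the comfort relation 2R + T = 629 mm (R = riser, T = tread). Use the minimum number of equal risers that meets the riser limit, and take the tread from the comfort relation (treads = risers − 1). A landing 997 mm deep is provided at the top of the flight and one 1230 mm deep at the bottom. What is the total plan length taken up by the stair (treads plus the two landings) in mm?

8174 mm

At most 160 each: 3160/160 = 19.75, giving 20 risers.
Each riser is 3160/20 = 158 mm (≤ 160 mm).
Tread T = 629 − 2 × 158 = 313 mm (≥ 220 mm).
20 risers give 19 treads; going = 19 × 313 = 5947 mm.
Enclosure = 5947 + 997 + 1230 = 8174 mm.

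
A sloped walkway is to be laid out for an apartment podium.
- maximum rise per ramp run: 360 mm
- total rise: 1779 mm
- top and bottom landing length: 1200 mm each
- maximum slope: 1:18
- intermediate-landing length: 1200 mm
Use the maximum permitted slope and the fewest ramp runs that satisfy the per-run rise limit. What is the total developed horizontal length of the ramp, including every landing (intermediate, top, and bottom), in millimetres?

39222 mm

⌈1779/360⌉ = 5 ramp runs. That means 4 intermediate landings.
Horizontal run for 1779 mm of rise at 1:18 is 1779 × 18 = 32022 mm.
Intermediate landings: 4 × 1200 = 4800 mm.
Top and bottom landings: 2 × 1200 = 2400 mm.
Total = 32022 + 4800 + 2400 = 39222 mm.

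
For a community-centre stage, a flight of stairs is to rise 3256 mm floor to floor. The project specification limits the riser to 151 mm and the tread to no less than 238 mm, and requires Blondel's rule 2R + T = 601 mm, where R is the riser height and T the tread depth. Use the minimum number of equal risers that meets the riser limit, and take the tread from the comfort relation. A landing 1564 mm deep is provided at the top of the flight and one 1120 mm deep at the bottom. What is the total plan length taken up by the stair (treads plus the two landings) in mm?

9089 mm

⌈3256/151⌉ = 22 risers.
Each riser is 3256/22 = 148 mm (≤ 151 mm).
Tread T = 601 − 2 × 148 = 305 mm (≥ 238 mm).
22 risers give 21 treads; going = 21 × 305 = 6405 mm.
Add landings: 6405 + 1564 + 1120 = 9089 mm.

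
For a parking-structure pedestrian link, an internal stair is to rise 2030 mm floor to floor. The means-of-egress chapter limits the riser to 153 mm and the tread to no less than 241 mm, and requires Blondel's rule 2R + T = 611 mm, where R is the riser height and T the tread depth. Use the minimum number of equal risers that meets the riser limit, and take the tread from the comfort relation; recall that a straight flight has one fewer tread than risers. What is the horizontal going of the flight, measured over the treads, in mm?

4173 mm

2030 / 153 = 13.268 → round up to 14 risers.
Each riser is 2030/14 = 145 mm (≤ 153 mm).
From 2R + T = 611: T = 611 − 290 = 321 mm.
Treads = 14 − 1 = 13; going = 13 × 321 = 4173 mm.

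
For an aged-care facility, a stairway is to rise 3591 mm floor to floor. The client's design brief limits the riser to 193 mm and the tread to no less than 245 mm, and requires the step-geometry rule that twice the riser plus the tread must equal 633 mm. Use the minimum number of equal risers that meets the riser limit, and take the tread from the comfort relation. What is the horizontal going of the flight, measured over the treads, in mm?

⌈3591/193⌉ = 19 risers.
Riser R = 3591 / 19 = 189 mm, within the 193 mm limit.
Tread T = 633 − 2 × 189 = 255 mm (≥ 245 mm).
Treads = 19 − 1 = 18; going = 18 × 255 = 4590 mm.

4590 mm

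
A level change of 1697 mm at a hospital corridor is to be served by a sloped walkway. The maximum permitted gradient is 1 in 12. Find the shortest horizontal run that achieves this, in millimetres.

20364 mm

At 1:12 the run is 12 × 1697 = 20364 mm.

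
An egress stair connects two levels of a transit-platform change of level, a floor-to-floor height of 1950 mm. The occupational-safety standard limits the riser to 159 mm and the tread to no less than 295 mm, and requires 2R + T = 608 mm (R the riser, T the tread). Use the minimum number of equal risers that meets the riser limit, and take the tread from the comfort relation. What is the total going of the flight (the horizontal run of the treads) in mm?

⌈1950/159⌉ = 13 risers.
Each riser is 1950/13 = 150 mm (≤ 159 mm).
T = 608 − 2·150 = 308 mm, which satisfies the 295 mm minimum.
Going = (13 − 1) × 308 = 3696 mm.

3696 mm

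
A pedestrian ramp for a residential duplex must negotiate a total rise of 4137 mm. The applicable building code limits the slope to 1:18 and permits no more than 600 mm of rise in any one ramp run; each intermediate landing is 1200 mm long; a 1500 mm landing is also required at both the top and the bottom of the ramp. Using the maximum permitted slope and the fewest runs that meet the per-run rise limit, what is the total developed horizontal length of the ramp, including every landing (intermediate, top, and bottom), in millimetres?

84666 mm

4137 / 600 = 6.89, so 7 ramp runs are needed. That means 6 intermediate landings.
Horizontal run for 4137 mm of rise at 1:18 is 4137 × 18 = 74466 mm.
6 intermediate landings contribute 6 × 1200 = 7200 mm.
Top and bottom landings: 2 × 1500 = 3000 mm.
Total = 74466 + 7200 + 3000 = 84666 mm.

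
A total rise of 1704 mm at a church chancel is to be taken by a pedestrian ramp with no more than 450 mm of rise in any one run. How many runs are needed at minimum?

4 runs

1704 / 450 = 3.787 → round up to 4 ramp runs.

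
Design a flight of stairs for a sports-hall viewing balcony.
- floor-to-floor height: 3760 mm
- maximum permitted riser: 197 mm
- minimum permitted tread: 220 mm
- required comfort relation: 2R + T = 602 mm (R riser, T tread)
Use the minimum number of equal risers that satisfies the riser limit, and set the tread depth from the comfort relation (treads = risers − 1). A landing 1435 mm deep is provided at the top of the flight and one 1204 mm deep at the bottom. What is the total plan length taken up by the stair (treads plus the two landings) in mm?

6933 mm

3760 / 197 = 19.09, so 20 risers are needed.
Riser R = 3760 / 20 = 188 mm, within the 197 mm limit.
Tread T = 602 − 2 × 188 = 226 mm (≥ 220 mm).
Going = (20 − 1) × 226 = 4294 mm.
Enclosure = 4294 + 1435 + 1204 = 6933 mm.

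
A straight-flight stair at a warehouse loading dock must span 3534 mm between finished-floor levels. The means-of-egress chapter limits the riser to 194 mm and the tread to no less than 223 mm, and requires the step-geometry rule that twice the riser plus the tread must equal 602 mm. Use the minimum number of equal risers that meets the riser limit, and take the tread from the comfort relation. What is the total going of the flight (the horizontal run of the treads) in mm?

4140 mm

3534 / 194 = 18.216 → round up to 19 risers.
Riser R = 3534 / 19 = 186 mm, within the 194 mm limit.
T = 602 − 2·186 = 230 mm, which satisfies the 223 mm minimum.
Treads = 19 − 1 = 18; going = 18 × 230 = 4140 mm.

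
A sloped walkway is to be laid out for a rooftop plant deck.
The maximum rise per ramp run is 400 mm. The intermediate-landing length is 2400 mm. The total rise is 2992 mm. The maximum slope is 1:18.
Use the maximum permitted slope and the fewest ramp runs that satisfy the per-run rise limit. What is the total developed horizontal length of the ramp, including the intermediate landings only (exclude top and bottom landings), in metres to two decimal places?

⌈2992/400⌉ = 8 ramp runs. That means 7 intermediate landings.
Ramp run (horizontal) at 1:18: 2992 × 18 = 53856 mm.
7 intermediate landings contribute 7 × 2400 = 16800 mm.
Total developed length = 53856 + 16800 = 70656 mm.
= 70.66 m.

70.66 m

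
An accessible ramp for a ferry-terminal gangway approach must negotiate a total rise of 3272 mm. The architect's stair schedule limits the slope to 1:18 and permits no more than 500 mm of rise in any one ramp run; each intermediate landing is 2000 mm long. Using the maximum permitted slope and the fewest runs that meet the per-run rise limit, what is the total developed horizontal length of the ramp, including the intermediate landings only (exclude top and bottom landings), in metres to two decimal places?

3272 / 500 = 6.54, so 7 ramp runs are needed. That means 6 intermediate landings.
Ramp run (horizontal) at 1:18: 3272 × 18 = 58896 mm.
Intermediate landings: 6 × 2000 = 12000 mm.
Total developed length = 58896 + 12000 = 70896 mm.
= 70.90 m.

70.90 m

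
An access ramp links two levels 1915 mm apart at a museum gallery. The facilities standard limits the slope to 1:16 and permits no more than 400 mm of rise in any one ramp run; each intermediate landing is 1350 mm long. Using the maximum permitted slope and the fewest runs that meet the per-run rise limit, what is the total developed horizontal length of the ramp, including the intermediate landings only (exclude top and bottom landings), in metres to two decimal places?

36.04 m

⌈1915/400⌉ = 5 ramp runs. That means 4 intermediate landings.
Ramp run (horizontal) at 1:16: 1915 × 16 = 30640 mm.
4 intermediate landings contribute 4 × 1350 = 5400 mm.
Total developed length = 30640 + 5400 = 36040 mm.
= 36.04 m.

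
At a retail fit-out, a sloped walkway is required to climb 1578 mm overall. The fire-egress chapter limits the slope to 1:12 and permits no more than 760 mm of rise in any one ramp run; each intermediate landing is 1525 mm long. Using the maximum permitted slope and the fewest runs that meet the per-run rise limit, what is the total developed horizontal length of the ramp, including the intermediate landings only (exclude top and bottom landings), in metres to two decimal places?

21.99 m

1578 / 760 = 2.08, so 3 ramp runs are needed. That means 2 intermediate landings.
Horizontal run for 1578 mm of rise at 1:12 is 1578 × 12 = 18936 mm.
2 intermediate landings contribute 2 × 1525 = 3050 mm.
Developed length = 18936 + 3050 = 21986 mm.
= 21.99 m.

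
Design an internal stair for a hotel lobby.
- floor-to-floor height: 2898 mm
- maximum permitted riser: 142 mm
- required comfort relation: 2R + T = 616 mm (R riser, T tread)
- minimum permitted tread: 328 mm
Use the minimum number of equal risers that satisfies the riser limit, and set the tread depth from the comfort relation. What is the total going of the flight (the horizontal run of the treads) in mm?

6800 mm

At most 142 each: 2898/142 = 20.41, giving 21 risers.
Riser R = 2898 / 21 = 138 mm, within the 142 mm limit.
T = 616 − 2·138 = 340 mm, which satisfies the 328 mm minimum.
Going = (21 − 1) × 340 = 6800 mm.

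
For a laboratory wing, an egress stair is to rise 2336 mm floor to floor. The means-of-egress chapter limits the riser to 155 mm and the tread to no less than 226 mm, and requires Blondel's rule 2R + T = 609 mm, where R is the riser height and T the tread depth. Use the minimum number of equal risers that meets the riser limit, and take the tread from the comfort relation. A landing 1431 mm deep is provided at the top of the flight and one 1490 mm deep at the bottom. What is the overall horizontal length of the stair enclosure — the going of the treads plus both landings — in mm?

7676 mm

2336 / 155 = 15.071 → round up to 16 risers.
Each riser is 2336/16 = 146 mm (≤ 155 mm).
From 2R + T = 609: T = 609 − 292 = 317 mm.
Treads = 16 − 1 = 15; going = 15 × 317 = 4755 mm.
Enclosure = 4755 + 1431 + 1490 = 7676 mm.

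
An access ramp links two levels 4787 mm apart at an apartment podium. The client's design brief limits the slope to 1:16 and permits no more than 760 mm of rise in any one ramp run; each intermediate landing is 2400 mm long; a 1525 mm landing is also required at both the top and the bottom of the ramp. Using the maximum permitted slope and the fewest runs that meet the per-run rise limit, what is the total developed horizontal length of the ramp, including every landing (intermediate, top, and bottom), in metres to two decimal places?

4787 / 760 = 6.30, so 7 ramp runs are needed. That means 6 intermediate landings.
Ramp run (horizontal) at 1:16: 4787 × 16 = 76592 mm.
Intermediate landings: 6 × 2400 = 14400 mm.
Top and bottom landings: 2 × 1525 = 3050 mm.
Total = 76592 + 14400 + 3050 = 94042 mm.
= 94.04 m.

94.04 m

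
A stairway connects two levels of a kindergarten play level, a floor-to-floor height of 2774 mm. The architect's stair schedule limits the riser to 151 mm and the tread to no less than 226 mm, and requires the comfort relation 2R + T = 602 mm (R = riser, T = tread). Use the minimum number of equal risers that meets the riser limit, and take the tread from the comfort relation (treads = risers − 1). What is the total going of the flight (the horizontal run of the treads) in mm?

5580 mm

2774 / 151 = 18.37, so 19 risers are needed.
Each riser is 2774/19 = 146 mm (≤ 151 mm).
From 2R + T = 602: T = 602 − 292 = 310 mm.
Treads = 19 − 1 = 18; going = 18 × 310 = 5580 mm.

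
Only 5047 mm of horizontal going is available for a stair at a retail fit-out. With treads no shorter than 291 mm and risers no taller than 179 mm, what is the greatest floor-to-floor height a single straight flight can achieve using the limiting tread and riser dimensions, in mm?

3222 mm

Treads that fit: ⌊5047 / 291⌋ = 17.
Risers = treads + 1 = 18.
Maximum height = 18 × 179 = 3222 mm.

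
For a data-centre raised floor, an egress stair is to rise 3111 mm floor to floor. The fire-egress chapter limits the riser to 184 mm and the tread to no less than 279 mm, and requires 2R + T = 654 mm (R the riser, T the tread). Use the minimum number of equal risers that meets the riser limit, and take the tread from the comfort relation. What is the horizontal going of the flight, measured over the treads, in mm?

3111 / 184 = 16.91, so 17 risers are needed.
Riser R = 3111 / 17 = 183 mm, within the 184 mm limit.
Tread T = 654 − 2 × 183 = 288 mm (≥ 279 mm).
Treads = 17 − 1 = 16; going = 16 × 288 = 4608 mm.

4608 mm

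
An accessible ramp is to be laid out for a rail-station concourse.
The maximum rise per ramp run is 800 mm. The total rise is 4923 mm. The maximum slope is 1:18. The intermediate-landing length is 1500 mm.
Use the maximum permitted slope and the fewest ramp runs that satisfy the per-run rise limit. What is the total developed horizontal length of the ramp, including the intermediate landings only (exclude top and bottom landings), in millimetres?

97614 mm

⌈4923/800⌉ = 7 ramp runs. That means 6 intermediate landings.
Ramp run (horizontal) at 1:18: 4923 × 18 = 88614 mm.
Intermediate landings: 6 × 1500 = 9000 mm.
Developed length = 88614 + 9000 = 97614 mm.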